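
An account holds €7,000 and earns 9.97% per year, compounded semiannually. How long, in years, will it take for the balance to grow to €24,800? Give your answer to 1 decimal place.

We need (1 + 0.04985)^(2t) = 3.5429, so 2t = ln 3.5429 / ln 1.04985 ≈ 26.0021.
t ≈ 26.0021/2 = 13.0011 years.

13.0 years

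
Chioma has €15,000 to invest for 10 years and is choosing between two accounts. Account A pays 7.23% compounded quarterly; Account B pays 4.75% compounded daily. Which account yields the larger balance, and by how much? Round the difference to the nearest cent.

Account A, by €6,590.70

A: (1 + 0.018075)^40 ≈ 2.0473444669, so 15,000 × 2.0473444669 ≈ 30,710.1670.
B: (1 + 0.0475/365)^3650 ≈ 1.6079645028, so 15,000 × 1.6079645028 ≈ 24,119.4675.
Difference ≈ 6,590.6995 in favor of A.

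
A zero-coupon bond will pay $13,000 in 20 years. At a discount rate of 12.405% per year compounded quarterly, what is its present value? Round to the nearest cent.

$1,129.35

Growth factor = (1 + 0.0310125)^80 ≈ 11.51103717.
P = 13,000/11.51103717 ≈ 1,129.3509.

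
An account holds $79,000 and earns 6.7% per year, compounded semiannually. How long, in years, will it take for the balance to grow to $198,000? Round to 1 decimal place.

13.9 years

We need (1 + 0.0335)^(2t) = 2.5063, so 2t = ln 2.5063 / ln 1.0335 ≈ 27.8843.
t ≈ 27.8843/2 = 13.9422 years.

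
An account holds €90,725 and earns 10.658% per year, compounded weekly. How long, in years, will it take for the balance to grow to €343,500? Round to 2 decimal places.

12.50 years

(1 + 0.00204962)^(52t) = 343,500/90,725 = 3.7862.
52t·ln(1 + 0.00204962) = ln(3.7862); 52t = 1.3314/0.00204752 ≈ 650.2284.
t ≈ 12.5044 years.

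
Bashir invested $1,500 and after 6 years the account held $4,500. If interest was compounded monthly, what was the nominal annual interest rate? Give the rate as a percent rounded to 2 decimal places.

(1 + r/12)^72 = 4,500/1,500 = 3.
1 + r/12 = 3^(1/72) ≈ 1.015376, so r/12 ≈ 0.0153755.
r ≈ 12·0.0153755 = 18.45061%.

18.45%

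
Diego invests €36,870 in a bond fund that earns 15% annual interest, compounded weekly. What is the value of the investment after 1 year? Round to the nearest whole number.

Periodic rate = 15%/52 = 0.00288462; periods = 52·1 = 52.
A = 36,870·(1 + 0.15/52)^52 ≈ 36,870·1.1615833938 ≈ 42,827.5797.

€42,828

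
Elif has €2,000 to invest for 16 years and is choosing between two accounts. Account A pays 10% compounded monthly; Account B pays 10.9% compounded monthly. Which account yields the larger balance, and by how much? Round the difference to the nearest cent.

A: (1 + 0.1/12)^192 ≈ 4.92030313, so 2,000 × 4.92030313 ≈ 9,840.6063.
B: (1 + 0.109/12)^192 ≈ 5.6753201335, so 2,000 × 5.6753201335 ≈ 11,350.6403.
Difference ≈ 1,510.0340 in favor of B.

Account B, by €1,510.03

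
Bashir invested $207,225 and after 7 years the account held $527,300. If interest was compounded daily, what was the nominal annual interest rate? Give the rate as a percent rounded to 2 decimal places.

13.34%

(1 + r/365)^2555 = 527,300/207,225 = 2.54458.
1 + r/365 = 2.54458^(1/2555) ≈ 1.000366, so r/365 ≈ 0.000365611.
r ≈ 365·0.000365611 = 13.34479%.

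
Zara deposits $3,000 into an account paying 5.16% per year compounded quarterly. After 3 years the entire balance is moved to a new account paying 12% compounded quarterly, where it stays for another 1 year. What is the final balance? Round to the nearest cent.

Phase 1: 3,000·(1 + 0.0129)^12 ≈ 3,498.8080.
Phase 2: 3,498.8080·(1 + 0.03)^4 ≈ 3,937.9392.

$3,937.94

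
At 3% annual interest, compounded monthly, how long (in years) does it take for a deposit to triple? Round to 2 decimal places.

(1 + 0.0025)^(12t) = 3.
12t = ln 3 / ln(1 + 0.0025) ≈ 1.0986/0.00249688 ≈ 439.9940.
t ≈ 36.6662.

36.67 years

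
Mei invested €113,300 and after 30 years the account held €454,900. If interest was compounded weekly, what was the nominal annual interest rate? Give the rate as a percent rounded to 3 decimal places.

4.636%

(1 + r/52)^1560 = 454,900/113,300 = 4.015.
1 + r/52 = 4.015^(1/1560) ≈ 1.000891, so r/52 ≈ 0.000891447.
r ≈ 52·0.000891447 = 4.63553%.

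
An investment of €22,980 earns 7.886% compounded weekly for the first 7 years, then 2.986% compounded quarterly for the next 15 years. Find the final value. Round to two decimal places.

€62,331.23

After 7 years at 7.886%: 22,980 × 1.7360316418 ≈ 39,894.0071.
Then 15 years at 2.986%: 39,894.0071 × 1.5624209149 ≈ 62,331.2311.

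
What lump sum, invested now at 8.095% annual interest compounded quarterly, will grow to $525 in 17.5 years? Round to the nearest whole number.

Periodic rate = 8.095%/4 = 0.0202375; 70 periods.
P = 525/(1 + 0.0202375)^70 ≈ 525/4.06527354 ≈ 129.1426.

$129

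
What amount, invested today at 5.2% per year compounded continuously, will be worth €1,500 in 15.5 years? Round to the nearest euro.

€670

P = A·e^(−rt) = 1,500·e^(−0.806).
e^(−0.806) ≈ 0.4466410621, so P ≈ 669.9616.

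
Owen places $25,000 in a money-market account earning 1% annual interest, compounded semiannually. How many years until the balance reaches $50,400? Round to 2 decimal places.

We need (1 + 0.005)^(2t) = 2.016, so 2t = ln 2.016 / ln 1.005 ≈ 140.5733.
t ≈ 140.5733/2 = 70.2867 years.

70.29 years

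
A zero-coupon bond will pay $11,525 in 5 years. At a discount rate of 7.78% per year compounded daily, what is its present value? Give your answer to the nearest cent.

$7,811.21

Periodic rate = 7.78%/365 = 0.000213151; 1825 periods.
P = 11,525/(1 + 0.0778/365)^1825 ≈ 11,525/1.4754433901 ≈ 7,811.2112.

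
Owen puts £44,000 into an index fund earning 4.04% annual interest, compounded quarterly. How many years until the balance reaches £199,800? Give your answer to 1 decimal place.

37.6 years

(1 + 0.0101)^(4t) = 199,800/44,000 = 4.5409.
4t·ln(1 + 0.0101) = ln(4.5409); 4t = 1.5131/0.0100493 ≈ 150.5699.
t ≈ 37.6425 years.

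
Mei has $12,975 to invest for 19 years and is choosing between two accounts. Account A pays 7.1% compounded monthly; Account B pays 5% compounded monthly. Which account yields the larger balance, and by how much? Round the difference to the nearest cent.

A: (1 + 0.071/12)^228 ≈ 3.8382820369, so 12,975 × 3.8382820369 ≈ 49,801.7094.
B: (1 + 0.05/12)^228 ≈ 2.580611313, so 12,975 × 2.580611313 ≈ 33,483.4318.
Difference ≈ 16,318.2776 in favor of A.

Account A, by $16,318.28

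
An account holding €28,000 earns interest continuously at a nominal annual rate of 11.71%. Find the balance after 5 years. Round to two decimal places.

A = P·e^(rt) = 28,000·e^(0.1171·5) = 28,000·e^0.5855.
e^0.5855 ≈ 1.7958887055, so A ≈ 50,284.8838.

€50,284.88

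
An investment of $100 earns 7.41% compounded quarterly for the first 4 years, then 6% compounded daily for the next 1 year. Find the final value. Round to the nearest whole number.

$142

Phase 1: 100·(1 + 0.018525)^16 ≈ 134.1365.
Phase 2: 134.1365·(1 + 0.06/365)^365 ≈ 142.4304.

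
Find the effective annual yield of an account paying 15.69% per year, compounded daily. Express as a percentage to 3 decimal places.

One year is 365 periods at 0.000429863 each: (1 + 0.000429863)^365 ≈ 1.169839.
EAR = 1.169839 − 1 ≈ 16.98392%.

16.984%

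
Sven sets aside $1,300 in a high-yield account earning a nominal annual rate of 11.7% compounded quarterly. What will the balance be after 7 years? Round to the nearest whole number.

Growth factor = (1 + 0.02925)^28 ≈ 2.241736271.
A ≈ 1,300 × 2.241736271 ≈ 2,914.2572.

$2,914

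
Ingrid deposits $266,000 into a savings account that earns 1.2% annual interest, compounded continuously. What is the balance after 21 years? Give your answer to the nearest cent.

$342,234.55

A = P·e^(rt) = 266,000·e^(0.012·21) = 266,000·e^0.252.
e^0.252 ≈ 1.28659603728, so A ≈ 342,234.5459.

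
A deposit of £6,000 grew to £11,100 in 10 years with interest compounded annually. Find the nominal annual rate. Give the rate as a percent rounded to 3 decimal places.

(1 + r)^10 = 11,100/6,000 = 1.85.
1 + r = 1.85^(1/10) ≈ 1.06345, so r ≈ 0.0634502.
r ≈ 6.34502%.

6.345%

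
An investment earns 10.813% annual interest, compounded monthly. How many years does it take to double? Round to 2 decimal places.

6.44 years

(1 + 0.00901083)^(12t) = 2.
12t = ln 2 / ln(1 + 0.00901083) ≈ 0.69315/0.00897048 ≈ 77.2698.
t ≈ 6.4392.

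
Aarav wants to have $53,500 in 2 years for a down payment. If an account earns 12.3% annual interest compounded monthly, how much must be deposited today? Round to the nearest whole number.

Growth factor = (1 + 0.01025)^24 ≈ 1.277299137.
P = 53,500/1.277299137 ≈ 41,885.2549.

$41,885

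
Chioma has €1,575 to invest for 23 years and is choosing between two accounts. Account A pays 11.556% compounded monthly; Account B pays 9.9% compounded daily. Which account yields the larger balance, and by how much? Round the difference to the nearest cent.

Account A, by €6,837.65

A: (1 + 0.00963)^276 ≈ 14.085753269, so 1,575 × 14.085753269 ≈ 22,185.0614.
B: (1 + 0.099/365)^8395 ≈ 9.7443853461, so 1,575 × 9.7443853461 ≈ 15,347.4069.
Difference ≈ 6,837.6545 in favor of A.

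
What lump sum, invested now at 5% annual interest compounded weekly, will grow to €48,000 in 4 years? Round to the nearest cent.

Growth factor = (1 + 0.05/52)^208 ≈ 1.2212853965.
P = 48,000/1.2212853965 ≈ 39,302.8527.

€39,302.85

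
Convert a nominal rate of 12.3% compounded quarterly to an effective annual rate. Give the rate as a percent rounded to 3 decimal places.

One year is 4 periods at 0.03075 each: (1 + 0.03075)^4 ≈ 1.128791.
EAR = 1.128791 − 1 ≈ 12.87906%.

12.879%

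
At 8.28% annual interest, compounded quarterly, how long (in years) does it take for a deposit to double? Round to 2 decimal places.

(1 + 0.0207)^(4t) = 2.
4t = ln 2 / ln(1 + 0.0207) ≈ 0.69315/0.0204887 ≈ 33.8308.
t ≈ 8.4577.

8.46 years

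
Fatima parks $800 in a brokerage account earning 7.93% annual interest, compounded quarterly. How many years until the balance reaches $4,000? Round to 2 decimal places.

20.50 years

We need (1 + 0.019825)^(4t) = 5, so 4t = ln 5 / ln 1.019825 ≈ 81.9843.
t ≈ 81.9843/4 = 20.4961 years.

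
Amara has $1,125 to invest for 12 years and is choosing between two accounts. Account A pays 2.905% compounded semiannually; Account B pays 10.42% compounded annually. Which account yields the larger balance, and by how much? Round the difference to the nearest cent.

Account A growth factor: (1 + 0.014525)^24 ≈ 1.413533424; balance ≈ 1,590.2251.
Account B growth factor: (1 + 0.1042)^12 ≈ 3.285283963; balance ≈ 3,695.9445.
Account B is larger by 2,105.7194.

Account B, by $2,105.72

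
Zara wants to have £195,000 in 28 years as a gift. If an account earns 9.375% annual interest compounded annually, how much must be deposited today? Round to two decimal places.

£15,860.93

Growth factor = (1 + 0.09375)^28 ≈ 12.2943578199.
P = 195,000/12.2943578199 ≈ 15,860.9342.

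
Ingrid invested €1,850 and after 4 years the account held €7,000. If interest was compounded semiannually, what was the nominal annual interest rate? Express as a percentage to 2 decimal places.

36.20%

The 8-period growth factor is 7,000/1,850 = 3.78378.
r/2 = 3.78378^(1/8) − 1 ≈ 0.180975, so r ≈ 2·0.180975 = 36.19505%.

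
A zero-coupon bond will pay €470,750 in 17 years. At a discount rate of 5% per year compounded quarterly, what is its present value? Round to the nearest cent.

Periodic rate = 5%/4 = 0.0125; 68 periods.
P = 470,750/(1 + 0.0125)^68 ≈ 470,750/2.32735251038 ≈ 202,268.4565.

€202,268.46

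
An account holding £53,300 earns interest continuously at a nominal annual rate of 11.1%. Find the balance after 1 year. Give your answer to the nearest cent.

A = P·e^(rt) = 53,300·e^(0.111·1) = 53,300·e^0.111.
e^0.111 ≈ 1.1173949069, so A ≈ 59,557.1485.

£59,557.15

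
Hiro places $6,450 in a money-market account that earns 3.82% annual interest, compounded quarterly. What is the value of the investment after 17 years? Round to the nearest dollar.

Growth factor = (1 + 0.00955)^68 ≈ 1.9085021447.
A ≈ 6,450 × 1.9085021447 ≈ 12,309.8388.

$12,310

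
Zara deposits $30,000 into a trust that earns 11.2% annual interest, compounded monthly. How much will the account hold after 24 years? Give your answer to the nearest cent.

$435,602.83

Growth factor = (1 + 0.112/12)^288 ≈ 14.5200943781.
A ≈ 30,000 × 14.5200943781 ≈ 435,602.8313.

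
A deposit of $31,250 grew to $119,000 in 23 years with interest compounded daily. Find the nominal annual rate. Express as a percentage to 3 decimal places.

The 8395-period growth factor is 119,000/31,250 = 3.808.
r/365 = 3.808^(1/8395) − 1 ≈ 0.000159287, so r ≈ 365·0.000159287 = 5.81396%.

5.814%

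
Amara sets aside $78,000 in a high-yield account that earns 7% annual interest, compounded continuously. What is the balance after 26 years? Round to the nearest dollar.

A = P·e^(rt) = 78,000·e^(0.07·26) = 78,000·e^1.82.
e^1.82 ≈ 6.17185844988, so A ≈ 481,404.9591.

$481,405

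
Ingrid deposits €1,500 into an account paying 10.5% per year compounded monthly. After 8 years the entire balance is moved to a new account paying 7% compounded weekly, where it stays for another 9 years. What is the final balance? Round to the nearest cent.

Phase 1: 1,500·(1 + 0.00875)^96 ≈ 3,461.8787.
Phase 2: 3,461.8787·(1 + 0.07/52)^468 ≈ 6,497.3068.

€6,497.31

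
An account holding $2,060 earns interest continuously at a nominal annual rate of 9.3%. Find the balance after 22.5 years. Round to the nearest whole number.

A = P·e^(rt) = 2,060·e^(0.093·22.5) = 2,060·e^2.0925.
e^2.0925 ≈ 8.1051527386, so A ≈ 16,696.6146.

$16,697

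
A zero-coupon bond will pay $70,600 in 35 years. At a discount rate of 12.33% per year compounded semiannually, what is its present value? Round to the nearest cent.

Periodic rate = 12.33%/2 = 0.06165; 70 periods.
P = 70,600/(1 + 0.06165)^70 ≈ 70,600/65.871186497 ≈ 1,071.7888.

$1,071.79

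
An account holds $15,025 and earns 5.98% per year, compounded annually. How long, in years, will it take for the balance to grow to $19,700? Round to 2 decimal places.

4.66 years

We need (1 + 0.0598)^t = 1.3111, so t = ln 1.3111 / ln 1.0598 ≈ 4.6643.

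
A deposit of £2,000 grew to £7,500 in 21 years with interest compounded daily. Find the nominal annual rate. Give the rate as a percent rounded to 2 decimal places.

The 7665-period growth factor is 7,500/2,000 = 3.75.
r/365 = 3.75^(1/7665) − 1 ≈ 0.000172455, so r ≈ 365·0.000172455 = 6.29462%.

6.29%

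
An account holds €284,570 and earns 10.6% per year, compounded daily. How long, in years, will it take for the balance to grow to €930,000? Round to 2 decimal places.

11.17 years

(1 + 0.000290411)^(365t) = 930,000/284,570 = 3.2681.
365t·ln(1 + 0.000290411) = ln(3.2681); 365t = 1.1842/0.000290369 ≈ 4078.2802.
t ≈ 11.1734 years.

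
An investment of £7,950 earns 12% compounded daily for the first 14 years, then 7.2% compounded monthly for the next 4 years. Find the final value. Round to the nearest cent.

Phase 1: 7,950·(1 + 0.12/365)^5110 ≈ 42,644.3941.
Phase 2: 42,644.3941·(1 + 0.006)^48 ≈ 56,828.3468.

£56,828.35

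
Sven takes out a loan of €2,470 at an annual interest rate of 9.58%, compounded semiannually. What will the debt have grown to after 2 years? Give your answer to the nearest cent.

Growth factor = (1 + 0.0479)^4 ≈ 1.205811333.
A ≈ 2,470 × 1.205811333 ≈ 2,978.3540.

€2,978.35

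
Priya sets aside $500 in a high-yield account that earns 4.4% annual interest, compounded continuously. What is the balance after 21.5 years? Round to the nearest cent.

A = P·e^(rt) = 500·e^(0.044·21.5) = 500·e^0.946.
e^0.946 ≈ 2.575387479, so A ≈ 1,287.6937.

$1,287.69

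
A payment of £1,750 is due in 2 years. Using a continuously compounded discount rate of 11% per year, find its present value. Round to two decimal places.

£1,404.41

P = A·e^(−rt) = 1,750·e^(−0.22).
e^(−0.22) ≈ 0.802518798, so P ≈ 1,404.4079.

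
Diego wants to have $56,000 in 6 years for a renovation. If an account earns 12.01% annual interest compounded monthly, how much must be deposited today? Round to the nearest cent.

$27,339.53

Growth factor = (1 + 0.1201/12)^72 ≈ 2.048315767.
P = 56,000/2.048315767 ≈ 27,339.5347.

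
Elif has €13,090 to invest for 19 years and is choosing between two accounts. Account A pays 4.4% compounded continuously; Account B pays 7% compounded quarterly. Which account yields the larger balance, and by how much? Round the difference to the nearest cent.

A: e^(0.044·19) = e^0.836 ≈ 2.3071200151, so 13,090 × 2.3071200151 ≈ 30,200.2010.
B: (1 + 0.0175)^76 ≈ 3.7377974223, so 13,090 × 3.7377974223 ≈ 48,927.7683.
Difference ≈ 18,727.5673 in favor of B.

Account B, by €18,727.57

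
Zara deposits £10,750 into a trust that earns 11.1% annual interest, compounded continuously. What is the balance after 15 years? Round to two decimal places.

£56,820.99

A = P·e^(rt) = 10,750·e^(0.111·15) = 10,750·e^1.665.
e^1.665 ≈ 5.2856732498, so A ≈ 56,820.9874.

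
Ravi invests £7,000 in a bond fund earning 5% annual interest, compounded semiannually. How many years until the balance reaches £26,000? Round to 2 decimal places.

We need (1 + 0.025)^(2t) = 3.7143, so 2t = ln 3.7143 / ln 1.025 ≈ 53.1408.
t ≈ 53.1408/2 = 26.5704 years.

26.57 years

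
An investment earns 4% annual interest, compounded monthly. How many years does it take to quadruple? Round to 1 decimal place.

34.7 years

(1 + 0.00333333)^(12t) = 4.
12t = ln 4 / ln(1 + 0.00333333) ≈ 1.3863/0.00332779 ≈ 416.5811.
t ≈ 34.7151.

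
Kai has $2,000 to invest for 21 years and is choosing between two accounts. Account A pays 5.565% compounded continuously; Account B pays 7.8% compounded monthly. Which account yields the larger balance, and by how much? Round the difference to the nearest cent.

A: e^(0.05565·21) = e^1.16865 ≈ 3.217645883, so 2,000 × 3.217645883 ≈ 6,435.2918.
B: (1 + 0.0065)^252 ≈ 5.1176710198, so 2,000 × 5.1176710198 ≈ 10,235.3420.
Difference ≈ 3,800.0503 in favor of B.

Account B, by $3,800.05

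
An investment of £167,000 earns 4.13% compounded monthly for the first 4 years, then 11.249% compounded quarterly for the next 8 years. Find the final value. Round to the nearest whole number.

£478,381

After 4 years at 4.13%: 167,000 × 1.17929448892 ≈ 196,942.1796.
Then 8 years at 11.249%: 196,942.1796 × 2.42904541647 ≈ 478,381.4988.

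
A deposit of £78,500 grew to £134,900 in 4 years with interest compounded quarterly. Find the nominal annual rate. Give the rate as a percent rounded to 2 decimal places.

The 16-period growth factor is 134,900/78,500 = 1.71847.
r/4 = 1.71847^(1/16) − 1 ≈ 0.0344188, so r ≈ 4·0.0344188 = 13.76751%.

13.77%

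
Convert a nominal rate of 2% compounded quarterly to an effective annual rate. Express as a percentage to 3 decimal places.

EAR = (1 + 2%/4)^4 − 1 = (1 + 0.005)^4 − 1.
(1 + 0.005)^4 ≈ 1.020151, so EAR ≈ 2.01505%.

2.015%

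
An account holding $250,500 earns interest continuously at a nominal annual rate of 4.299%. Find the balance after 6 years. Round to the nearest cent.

$324,212.42

A = P·e^(rt) = 250,500·e^(0.04299·6) = 250,500·e^0.25794.
e^0.25794 ≈ 1.29426116062, so A ≈ 324,212.4207.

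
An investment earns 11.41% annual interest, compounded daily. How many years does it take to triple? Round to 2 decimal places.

9.63 years

(1 + 0.000312603)^(365t) = 3.
365t = ln 3 / ln(1 + 0.000312603) ≈ 1.0986/0.000312554 ≈ 3514.9532.
t ≈ 9.6300.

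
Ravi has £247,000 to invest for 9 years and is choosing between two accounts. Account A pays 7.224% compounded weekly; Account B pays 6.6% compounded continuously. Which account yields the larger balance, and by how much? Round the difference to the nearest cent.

A: (1 + 0.07224/52)^468 ≈ 1.91498311754, so 247,000 × 1.91498311754 ≈ 473,000.8300.
B: e^(0.066·9) = e^0.594 ≈ 1.81121882023, so 247,000 × 1.81121882023 ≈ 447,371.0486.
Difference ≈ 25,629.7814 in favor of A.

Account A, by £25,629.78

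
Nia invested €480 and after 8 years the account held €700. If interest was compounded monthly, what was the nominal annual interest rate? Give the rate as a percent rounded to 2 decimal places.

(1 + r/12)^96 = 700/480 = 1.45833.
1 + r/12 = 1.45833^(1/96) ≈ 1.003938, so r/12 ≈ 0.00393788.
r ≈ 12·0.00393788 = 4.72546%.

4.73%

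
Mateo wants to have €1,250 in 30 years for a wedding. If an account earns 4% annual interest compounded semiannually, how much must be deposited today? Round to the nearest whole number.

€381

Growth factor = (1 + 0.02)^60 ≈ 3.281030788.
P = 1,250/3.281030788 ≈ 380.9778.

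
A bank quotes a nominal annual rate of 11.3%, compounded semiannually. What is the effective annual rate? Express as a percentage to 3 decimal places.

11.619%

One year is 2 periods at 0.0565 each: (1 + 0.0565)^2 ≈ 1.116192.
EAR = 1.116192 − 1 ≈ 11.61922%.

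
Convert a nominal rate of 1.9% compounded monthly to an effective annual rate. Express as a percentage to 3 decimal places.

1.917%

EAR = (1 + 1.9%/12)^12 − 1 = (1 + 0.00158333)^12 − 1.
(1 + 0.00158333)^12 ≈ 1.019166, so EAR ≈ 1.91663%.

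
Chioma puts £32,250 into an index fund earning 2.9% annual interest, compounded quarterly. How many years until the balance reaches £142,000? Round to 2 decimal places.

51.30 years

We need (1 + 0.00725)^(4t) = 4.4031, so 4t = ln 4.4031 / ln 1.00725 ≈ 205.1967.
t ≈ 205.1967/4 = 51.2992 years.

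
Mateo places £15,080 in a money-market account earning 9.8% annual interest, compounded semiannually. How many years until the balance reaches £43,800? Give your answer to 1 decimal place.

We need (1 + 0.049)^(2t) = 2.9045, so 2t = ln 2.9045 / ln 1.049 ≈ 22.2894.
t ≈ 22.2894/2 = 11.1447 years.

11.1 years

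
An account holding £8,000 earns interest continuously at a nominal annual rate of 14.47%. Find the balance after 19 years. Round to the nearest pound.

A = P·e^(rt) = 8,000·e^(0.1447·19) = 8,000·e^2.7493.
e^2.7493 ≈ 15.6316858734, so A ≈ 125,053.4870.

£125,053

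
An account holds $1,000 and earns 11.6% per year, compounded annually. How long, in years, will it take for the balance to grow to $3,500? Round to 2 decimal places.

We need (1 + 0.116)^t = 3.5, so t = ln 3.5 / ln 1.116 ≈ 11.4146.

11.41 years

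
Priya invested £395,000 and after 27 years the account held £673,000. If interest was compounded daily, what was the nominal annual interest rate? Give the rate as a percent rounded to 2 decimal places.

The 9855-period growth factor is 673,000/395,000 = 1.7038.
r/365 = 1.7038^(1/9855) − 1 ≈ 0.0000540714, so r ≈ 365·0.0000540714 = 1.97361%.

1.97%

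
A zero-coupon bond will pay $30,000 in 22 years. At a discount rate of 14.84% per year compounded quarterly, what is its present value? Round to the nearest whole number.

Growth factor = (1 + 0.0371)^88 ≈ 24.67265097.
P = 30,000/24.67265097 ≈ 1,215.9212.

$1,216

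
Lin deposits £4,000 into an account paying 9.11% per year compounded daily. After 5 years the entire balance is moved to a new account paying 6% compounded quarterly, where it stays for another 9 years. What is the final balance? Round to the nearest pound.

Phase 1: 4,000·(1 + 0.0911/365)^1825 ≈ 6,307.4882.
Phase 2: 6,307.4882·(1 + 0.015)^36 ≈ 10,780.3774.

£10,780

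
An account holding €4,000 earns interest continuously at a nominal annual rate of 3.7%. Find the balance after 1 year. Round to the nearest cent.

€4,150.77

A = P·e^(rt) = 4,000·e^(0.037·1) = 4,000·e^0.037.
e^0.037 ≈ 1.037693021, so A ≈ 4,150.7721.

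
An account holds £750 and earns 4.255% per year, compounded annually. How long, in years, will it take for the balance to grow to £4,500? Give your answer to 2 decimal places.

43.00 years

We need (1 + 0.04255)^t = 6, so t = ln 6 / ln 1.04255 ≈ 42.9992.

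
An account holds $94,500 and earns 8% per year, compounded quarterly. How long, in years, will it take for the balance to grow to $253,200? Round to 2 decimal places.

12.44 years

We need (1 + 0.02)^(4t) = 2.6794, so 4t = ln 2.6794 / ln 1.02 ≈ 49.7702.
t ≈ 49.7702/4 = 12.4425 years.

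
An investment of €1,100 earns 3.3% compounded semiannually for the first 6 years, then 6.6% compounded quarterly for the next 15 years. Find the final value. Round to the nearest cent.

After 6 years at 3.3%: 1,100 × 1.216994444 ≈ 1,338.6939.
Then 15 years at 6.6%: 1,338.6939 × 2.669580236 ≈ 3,573.7507.

€3,573.75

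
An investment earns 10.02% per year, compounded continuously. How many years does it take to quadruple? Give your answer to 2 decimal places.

13.84 years

e^(0.1002t) = 4, so 0.1002t = ln 4 ≈ 1.3863.
t ≈ 1.3863/0.1002 ≈ 13.8353.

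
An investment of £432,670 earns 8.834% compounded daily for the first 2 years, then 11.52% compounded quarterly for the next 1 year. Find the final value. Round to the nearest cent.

After 2 years at 8.834%: 432,670 × 1.19322368417 ≈ 516,272.0914.
Then 1 years at 11.52%: 516,272.0914 × 1.12027287946 ≈ 578,365.6225.

£578,365.62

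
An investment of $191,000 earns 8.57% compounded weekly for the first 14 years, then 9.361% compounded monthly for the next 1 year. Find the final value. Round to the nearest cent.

$695,292.49

After 14 years at 8.57%: 191,000 × 3.31617630421 ≈ 633,389.6741.
Then 1 years at 9.361%: 633,389.6741 × 1.09773258907 ≈ 695,292.4868.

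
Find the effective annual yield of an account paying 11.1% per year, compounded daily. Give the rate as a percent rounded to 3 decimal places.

11.738%

One year is 365 periods at 0.00030411 each: (1 + 0.00030411)^365 ≈ 1.117376.
EAR = 1.117376 − 1 ≈ 11.73761%.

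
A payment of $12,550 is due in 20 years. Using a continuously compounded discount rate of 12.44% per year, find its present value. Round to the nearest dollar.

P = A·e^(−rt) = 12,550·e^(−2.488).
e^(−2.488) ≈ 0.083075952439, so P ≈ 1,042.6032.

$1,043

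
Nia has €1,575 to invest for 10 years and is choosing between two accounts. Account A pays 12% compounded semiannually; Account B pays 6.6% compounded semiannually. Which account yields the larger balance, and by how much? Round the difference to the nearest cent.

A: (1 + 0.06)^20 ≈ 3.207135472, so 1,575 × 3.207135472 ≈ 5,051.2384.
B: (1 + 0.033)^20 ≈ 1.914284269, so 1,575 × 1.914284269 ≈ 3,014.9977.
Difference ≈ 2,036.2406 in favor of A.

Account A, by €2,036.24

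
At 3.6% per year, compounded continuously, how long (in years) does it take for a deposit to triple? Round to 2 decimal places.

30.52 years

e^(0.036t) = 3, so 0.036t = ln 3 ≈ 1.0986.
t ≈ 1.0986/0.036 ≈ 30.5170.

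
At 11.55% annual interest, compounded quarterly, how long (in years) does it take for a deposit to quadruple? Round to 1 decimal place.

12.2 years

(1 + 0.028875)^(4t) = 4.
4t = ln 4 / ln(1 + 0.028875) ≈ 1.3863/0.028466 ≈ 48.7001.
t ≈ 12.1750.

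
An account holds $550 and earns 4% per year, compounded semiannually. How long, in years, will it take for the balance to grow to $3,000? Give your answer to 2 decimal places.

(1 + 0.02)^(2t) = 3,000/550 = 5.4545.
2t·ln(1 + 0.02) = ln(5.4545); 2t = 1.6964/0.0198026 ≈ 85.6679.
t ≈ 42.8339 years.

42.83 years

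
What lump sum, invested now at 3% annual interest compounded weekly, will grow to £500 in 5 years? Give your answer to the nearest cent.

£430.37

Periodic rate = 3%/52 = 0.000576923; 260 periods.
P = 500/(1 + 0.03/52)^260 ≈ 500/1.16178399 ≈ 430.3726.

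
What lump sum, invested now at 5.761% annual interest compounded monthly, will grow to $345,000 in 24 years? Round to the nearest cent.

$86,852.63

Periodic rate = 5.761%/12 = 0.00480083; 288 periods.
P = 345,000/(1 + 0.05761/12)^288 ≈ 345,000/3.9722459776 ≈ 86,852.6274.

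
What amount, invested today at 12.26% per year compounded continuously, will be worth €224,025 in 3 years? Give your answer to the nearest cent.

P = A·e^(−rt) = 224,025·e^(−0.3678).
e^(−0.3678) ≈ 0.692255618968, so P ≈ 155,082.5650.

€155,082.57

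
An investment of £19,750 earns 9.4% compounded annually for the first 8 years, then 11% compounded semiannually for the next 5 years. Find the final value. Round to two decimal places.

£69,219.79

After 8 years at 9.4%: 19,750 × 2.0518167742 ≈ 40,523.3813.
Then 5 years at 11%: 40,523.3813 × 1.7081444584 ≈ 69,219.7892.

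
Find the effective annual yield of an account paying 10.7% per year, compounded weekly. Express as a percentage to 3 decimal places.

11.281%

EAR = (1 + 10.7%/52)^52 − 1 = (1 + 0.00205769)^52 − 1.
(1 + 0.00205769)^52 ≈ 1.112812, so EAR ≈ 11.28119%.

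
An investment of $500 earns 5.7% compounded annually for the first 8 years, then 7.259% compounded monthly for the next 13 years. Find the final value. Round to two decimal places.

After 8 years at 5.7%: 500 × 1.558116399 ≈ 779.0582.
Then 13 years at 7.259%: 779.0582 × 2.562100039 ≈ 1,996.0250.

$1,996.03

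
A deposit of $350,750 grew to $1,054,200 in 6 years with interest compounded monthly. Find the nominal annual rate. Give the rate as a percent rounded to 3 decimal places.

(1 + r/12)^72 = 1,054,200/350,750 = 3.00556.
1 + r/12 = 3.00556^(1/72) ≈ 1.015402, so r/12 ≈ 0.0154016.
r ≈ 12·0.0154016 = 18.48194%.

18.482%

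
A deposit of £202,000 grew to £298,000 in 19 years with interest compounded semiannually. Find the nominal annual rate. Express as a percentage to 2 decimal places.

(1 + r/2)^38 = 298,000/202,000 = 1.47525.
1 + r/2 = 1.47525^(1/38) ≈ 1.010285, so r/2 ≈ 0.0102848.
r ≈ 2·0.0102848 = 2.05696%.

2.06%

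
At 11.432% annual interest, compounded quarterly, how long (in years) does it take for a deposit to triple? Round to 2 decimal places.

(1 + 0.02858)^(4t) = 3.
4t = ln 3 / ln(1 + 0.02858) ≈ 1.0986/0.0281792 ≈ 38.9866.
t ≈ 9.7467.

9.75 years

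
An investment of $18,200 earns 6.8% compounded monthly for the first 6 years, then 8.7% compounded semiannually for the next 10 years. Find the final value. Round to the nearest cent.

$64,063.76

After 6 years at 6.8%: 18,200 × 1.5020762965 ≈ 27,337.7886.
Then 10 years at 8.7%: 27,337.7886 × 2.3434142583 ≈ 64,063.7636.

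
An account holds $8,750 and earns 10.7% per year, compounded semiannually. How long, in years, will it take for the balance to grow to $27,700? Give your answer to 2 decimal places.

(1 + 0.0535)^(2t) = 27,700/8,750 = 3.1657.
2t·ln(1 + 0.0535) = ln(3.1657); 2t = 1.1524/0.052118 ≈ 22.1110.
t ≈ 11.0555 years.

11.06 years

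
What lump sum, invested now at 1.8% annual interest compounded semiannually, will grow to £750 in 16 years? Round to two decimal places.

Growth factor = (1 + 0.009)^32 ≈ 1.33204016.
P = 750/1.33204016 ≈ 563.0461.

£563.05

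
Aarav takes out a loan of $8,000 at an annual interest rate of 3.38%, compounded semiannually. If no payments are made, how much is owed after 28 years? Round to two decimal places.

$20,448.99

Growth factor = (1 + 0.0169)^56 ≈ 2.5561236038.
A ≈ 8,000 × 2.5561236038 ≈ 20,448.9888.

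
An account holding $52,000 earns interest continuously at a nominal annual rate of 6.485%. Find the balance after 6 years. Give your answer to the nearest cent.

A = P·e^(rt) = 52,000·e^(0.06485·6) = 52,000·e^0.3891.
e^0.3891 ≈ 1.4756521092, so A ≈ 76,733.9097.

$76,733.91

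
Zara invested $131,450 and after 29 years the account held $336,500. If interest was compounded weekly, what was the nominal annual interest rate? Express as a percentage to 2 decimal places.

The 1508-period growth factor is 336,500/131,450 = 2.55991.
r/52 = 2.55991^(1/1508) − 1 ≈ 0.000623518, so r ≈ 52·0.000623518 = 3.24229%.

3.24%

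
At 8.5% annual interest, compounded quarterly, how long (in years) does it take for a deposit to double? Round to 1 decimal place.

(1 + 0.02125)^(4t) = 2.
4t = ln 2 / ln(1 + 0.02125) ≈ 0.69315/0.0210274 ≈ 32.9640.
t ≈ 8.2410.

8.2 years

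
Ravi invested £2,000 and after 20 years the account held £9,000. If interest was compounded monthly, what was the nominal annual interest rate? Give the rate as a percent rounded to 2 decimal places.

(1 + r/12)^240 = 9,000/2,000 = 4.5.
1 + r/12 = 4.5^(1/240) ≈ 1.006287, so r/12 ≈ 0.00628667.
r ≈ 12·0.00628667 = 7.54400%.

7.54%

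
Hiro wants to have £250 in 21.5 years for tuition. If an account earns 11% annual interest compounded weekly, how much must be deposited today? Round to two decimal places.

Growth factor = (1 + 0.11/52)^1118 ≈ 10.617484.
P = 250/10.617484 ≈ 23.5461.

£23.55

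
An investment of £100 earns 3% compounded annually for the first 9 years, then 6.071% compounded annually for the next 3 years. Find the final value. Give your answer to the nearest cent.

Phase 1: 100·(1 + 0.03)^9 ≈ 130.4773.
Phase 2: 130.4773·(1 + 0.06071)^3 ≈ 155.7131.

£155.71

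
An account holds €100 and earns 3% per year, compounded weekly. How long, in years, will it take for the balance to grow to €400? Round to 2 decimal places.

46.22 years

We need (1 + 0.000576923)^(52t) = 4, so 52t = ln 4 / ln 1.000577 ≈ 2403.6033.
t ≈ 2403.6033/52 = 46.2231 years.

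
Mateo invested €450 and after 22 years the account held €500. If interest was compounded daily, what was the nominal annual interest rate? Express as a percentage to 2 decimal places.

0.48%

(1 + r/365)^8030 = 500/450 = 1.11111.
1 + r/365 = 1.11111^(1/8030) ≈ 1.000013, so r/365 ≈ 0.0000131209.
r ≈ 365·0.0000131209 = 0.47891%.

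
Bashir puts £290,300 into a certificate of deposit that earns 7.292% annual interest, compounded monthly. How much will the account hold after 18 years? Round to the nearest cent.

Growth factor = (1 + 0.07292/12)^216 ≈ 3.700944612477.
A ≈ 290,300 × 3.700944612477 ≈ 1,074,384.2210.

£1,074,384.22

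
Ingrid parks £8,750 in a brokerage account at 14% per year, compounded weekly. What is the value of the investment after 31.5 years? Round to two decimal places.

£715,604.61

Periodic rate = 14%/52 = 0.00269231; periods = 52·31.5 = 1638.
A = 8,750·(1 + 0.14/52)^1638 ≈ 8,750·81.7833841639 ≈ 715,604.6114.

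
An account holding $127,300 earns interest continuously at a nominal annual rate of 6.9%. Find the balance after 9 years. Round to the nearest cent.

$236,878.30

A = P·e^(rt) = 127,300·e^(0.069·9) = 127,300·e^0.621.
e^0.621 ≈ 1.86078789966, so A ≈ 236,878.2996.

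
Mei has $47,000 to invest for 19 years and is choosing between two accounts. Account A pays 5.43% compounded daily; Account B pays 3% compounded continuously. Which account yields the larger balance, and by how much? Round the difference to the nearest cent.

Account A, by $48,755.42

A: (1 + 0.0543/365)^6935 ≈ 2.80561640227, so 47,000 × 2.80561640227 ≈ 131,863.9709.
B: e^(0.03·19) = e^0.57 ≈ 1.7682670514, so 47,000 × 1.7682670514 ≈ 83,108.5514.
Difference ≈ 48,755.4195 in favor of A.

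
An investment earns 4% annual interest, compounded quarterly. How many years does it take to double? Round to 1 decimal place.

17.4 years

(1 + 0.01)^(4t) = 2.
4t = ln 2 / ln(1 + 0.01) ≈ 0.69315/0.00995033 ≈ 69.6607.
t ≈ 17.4152.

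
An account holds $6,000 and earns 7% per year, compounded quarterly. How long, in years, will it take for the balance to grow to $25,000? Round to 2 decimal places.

20.57 years

We need (1 + 0.0175)^(4t) = 4.1667, so 4t = ln 4.1667 / ln 1.0175 ≈ 82.2610.
t ≈ 82.2610/4 = 20.5653 years.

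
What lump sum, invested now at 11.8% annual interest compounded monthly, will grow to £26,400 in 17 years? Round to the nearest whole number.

Growth factor = (1 + 0.118/12)^204 ≈ 7.3610409039.
P = 26,400/7.3610409039 ≈ 3,586.4493.

£3,586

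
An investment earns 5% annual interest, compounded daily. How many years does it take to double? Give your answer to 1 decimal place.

13.9 years

(1 + 0.000136986)^(365t) = 2.
365t = ln 2 / ln(1 + 0.000136986) ≈ 0.69315/0.000136977 ≈ 5060.3210.
t ≈ 13.8639.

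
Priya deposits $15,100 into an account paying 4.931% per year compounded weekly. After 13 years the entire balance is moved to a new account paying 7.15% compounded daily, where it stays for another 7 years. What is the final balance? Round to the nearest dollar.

Phase 1: 15,100·(1 + 0.04931/52)^676 ≈ 28,657.6666.
Phase 2: 28,657.6666·(1 + 0.0715/365)^2555 ≈ 47,269.8176.

$47,270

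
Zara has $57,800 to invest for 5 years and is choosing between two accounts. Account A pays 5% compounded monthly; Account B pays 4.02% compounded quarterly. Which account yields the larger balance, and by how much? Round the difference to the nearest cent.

Account A, by $3,581.29

Account A growth factor: (1 + 0.05/12)^60 ≈ 1.2833586785; balance ≈ 74,178.1316.
Account B growth factor: (1 + 0.01005)^20 ≈ 1.2213987172; balance ≈ 70,596.8459.
Account A is larger by 3,581.2858.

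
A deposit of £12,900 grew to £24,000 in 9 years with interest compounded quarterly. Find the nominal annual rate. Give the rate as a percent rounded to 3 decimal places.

6.958%

The 36-period growth factor is 24,000/12,900 = 1.86047.
r/4 = 1.86047^(1/36) − 1 ≈ 0.0173947, so r ≈ 4·0.0173947 = 6.95790%.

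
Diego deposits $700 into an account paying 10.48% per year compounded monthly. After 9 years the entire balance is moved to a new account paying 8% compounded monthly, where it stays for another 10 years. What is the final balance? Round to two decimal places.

$3,974.01

After 9 years at 10.48%: 700 × 2.55769173 ≈ 1,790.3842.
Then 10 years at 8%: 1,790.3842 × 2.219640235 ≈ 3,974.0088.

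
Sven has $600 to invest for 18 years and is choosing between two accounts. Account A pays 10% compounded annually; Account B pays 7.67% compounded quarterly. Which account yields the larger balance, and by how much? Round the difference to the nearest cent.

Account A, by $980.56

Account A growth factor: (1 + 0.1)^18 ≈ 5.559917313; balance ≈ 3,335.9504.
Account B growth factor: (1 + 0.019175)^72 ≈ 3.925643581; balance ≈ 2,355.3861.
Account A is larger by 980.5642.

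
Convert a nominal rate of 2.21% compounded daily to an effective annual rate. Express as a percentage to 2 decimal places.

2.23%

One year is 365 periods at 0.0000605479 each: (1 + 0.0000605479)^365 ≈ 1.022345.
EAR = 1.022345 − 1 ≈ 2.23453%.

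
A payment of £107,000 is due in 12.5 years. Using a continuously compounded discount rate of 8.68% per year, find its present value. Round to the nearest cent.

£36,155.49

P = A·e^(−rt) = 107,000·e^(−1.085).
e^(−1.085) ≈ 0.337901785895, so P ≈ 36,155.4911.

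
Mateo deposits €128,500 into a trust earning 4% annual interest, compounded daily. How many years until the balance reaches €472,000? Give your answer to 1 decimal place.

We need (1 + 0.000109589)^(365t) = 3.6732, so 365t = ln 3.6732 / ln 1.00011 ≈ 11872.7325.
t ≈ 11872.7325/365 = 32.5280 years.

32.5 years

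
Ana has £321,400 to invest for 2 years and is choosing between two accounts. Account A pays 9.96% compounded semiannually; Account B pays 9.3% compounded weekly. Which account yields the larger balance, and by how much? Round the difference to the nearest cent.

A: (1 + 0.0498)^4 ≈ 1.21458041457, so 321,400 × 1.21458041457 ≈ 390,366.1452.
B: (1 + 0.093/52)^104 ≈ 1.20422218768, so 321,400 × 1.20422218768 ≈ 387,037.0111.
Difference ≈ 3,329.1341 in favor of A.

Account A, by £3,329.13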